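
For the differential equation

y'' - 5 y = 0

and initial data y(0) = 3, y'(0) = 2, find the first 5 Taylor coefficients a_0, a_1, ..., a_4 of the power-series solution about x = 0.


Ansatz: y(x) = sum_{n>=0} a_n x^n, so y'(x) = sum_{n>=1} n a_n x^(n-1) and y''(x) = sum_{n>=2} n(n-1) a_n x^(n-2).
Substitute into P(x) y'' + Q(x) y' + R(x) y = 0 with P(x) = 1, Q(x) = 0, R(x) = -5, and match powers of x.
Initial conditions: a_0 = 3, a_1 = 2.
Setting the coefficient of each power of x to zero and solving order by order (substituting the coefficients already found):
  x^0: 2 a_2 - 5 a_0 = 0  ->  2 a_2 = 5 a_0 = 15  ->  a_2 = 15/2
  x^1: 6 a_3 - 5 a_1 = 0  ->  6 a_3 = 5 a_1 = 10  ->  a_3 = 5/3
  x^2: 12 a_4 - 5 a_2 = 0  ->  12 a_4 = 5 a_2 = 75/2  ->  a_4 = 25/8
Truncated series: y(x) = 3 + 2 x + (15/2) x^2 + (5/3) x^3 + (25/8) x^4 + O(x^5).

a_0 = 3; a_1 = 2; a_2 = 15/2; a_3 = 5/3; a_4 = 25/8


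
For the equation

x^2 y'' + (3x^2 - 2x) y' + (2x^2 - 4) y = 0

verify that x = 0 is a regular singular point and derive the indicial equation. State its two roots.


Divide by x^2 to reach normal form y'' + P_1(x) y' + P_2(x) y = 0 with P_1(x) = 3 - 2/x and P_2(x) = 2 - 4/x^2.
x = 0 is a singular point because the y'-coefficient 3 - 2/x has a pole at x = 0 and the y-coefficient 2 - 4/x^2 has a pole at x = 0.
It is a regular singular point because x P_1(x) = p(x) = 3x - 2 and x^2 P_2(x) = q(x) = 2x^2 - 4 are polynomials, hence analytic at x = 0.
p(0) = -2,  q(0) = -4.
Indicial equation: r(r-1) + p(0) r + q(0) = 0, i.e. r^2 + (p(0) - 1) r + q(0) = 0, i.e. r^2 - 3 r - 4 = 0.
Discriminant: (-3)^2 - 4(-4) = 25, so r = (3 ± 5)/2.
Solving: r_1 = 4, r_2 = -1.

indicial: r^2 - 3 r - 4 = 0; roots r_1 = 4, r_2 = -1


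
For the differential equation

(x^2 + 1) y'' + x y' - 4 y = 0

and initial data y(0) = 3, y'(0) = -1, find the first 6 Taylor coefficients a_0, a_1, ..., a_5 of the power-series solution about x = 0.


Ansatz: y(x) = sum_{n>=0} a_n x^n, so y'(x) = sum_{n>=1} n a_n x^(n-1) and y''(x) = sum_{n>=2} n(n-1) a_n x^(n-2).
Substitute into P(x) y'' + Q(x) y' + R(x) y = 0 with P(x) = x^2 + 1, Q(x) = x, R(x) = -4, and match powers of x.
Initial conditions: a_0 = 3, a_1 = -1.
Setting the coefficient of each power of x to zero and solving order by order (substituting the coefficients already found):
  x^0: 2 a_2 - 4 a_0 = 0  ->  2 a_2 = 4 a_0 = 12  ->  a_2 = 6
  x^1: 6 a_3 - 3 a_1 = 0  ->  6 a_3 = 3 a_1 = -3  ->  a_3 = -1/2
  x^2: 12 a_4 = 0  ->  a_4 = 0
  x^3: 20 a_5 + 5 a_3 = 0  ->  20 a_5 = -5 a_3 = 5/2  ->  a_5 = 1/8
Truncated series: y(x) = 3 - x + 6 x^2 - (1/2) x^3 + (1/8) x^5 + O(x^6).

a_0 = 3; a_1 = -1; a_2 = 6; a_3 = -1/2; a_4 = 0; a_5 = 1/8


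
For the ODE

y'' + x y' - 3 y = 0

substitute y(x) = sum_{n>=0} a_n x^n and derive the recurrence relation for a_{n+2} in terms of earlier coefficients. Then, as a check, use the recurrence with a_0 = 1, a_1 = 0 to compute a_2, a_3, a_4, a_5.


Substitute y = sum_n a_n x^n.
y''(x) has coefficient (n+2)(n+1) a_{n+2} at x^n;
x y'(x) has coefficient n a_n at x^n (shift);
-3 y(x) has coefficient -3 a_n at x^n.
Matching x^n: (n+2)(n+1) a_{n+2} + (n - 3) a_n = 0.
Thus a_{n+2} = (-n + 3) / ((n+1)(n+2)) * a_n.

Check with a_0 = 1, a_1 = 0 (apply the recurrence for n = 0, 1, 2, 3): a_0 = 1, a_1 = 0, a_2 = 3/2, a_3 = 0, a_4 = 1/8, a_5 = 0.

a_(n+2) = (-n + 3) / ((n+1)(n+2)) * a_n; check: a_0 = 1, a_1 = 0, a_2 = 3/2, a_3 = 0, a_4 = 1/8, a_5 = 0


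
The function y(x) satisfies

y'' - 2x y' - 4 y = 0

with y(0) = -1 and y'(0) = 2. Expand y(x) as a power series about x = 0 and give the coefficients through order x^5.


Ansatz: y(x) = sum_{n>=0} a_n x^n, so y'(x) = sum_{n>=1} n a_n x^(n-1) and y''(x) = sum_{n>=2} n(n-1) a_n x^(n-2).
Substitute into P(x) y'' + Q(x) y' + R(x) y = 0 with P(x) = 1, Q(x) = -2x, R(x) = -4, and match powers of x.
Initial conditions: a_0 = -1, a_1 = 2.
Setting the coefficient of each power of x to zero and solving order by order (substituting the coefficients already found):
  x^0: 2 a_2 - 4 a_0 = 0  ->  2 a_2 = 4 a_0 = -4  ->  a_2 = -2
  x^1: 6 a_3 - 6 a_1 = 0  ->  6 a_3 = 6 a_1 = 12  ->  a_3 = 2
  x^2: 12 a_4 - 8 a_2 = 0  ->  12 a_4 = 8 a_2 = -16  ->  a_4 = -4/3
  x^3: 20 a_5 - 10 a_3 = 0  ->  20 a_5 = 10 a_3 = 20  ->  a_5 = 1
Truncated series: y(x) = -1 + 2 x - 2 x^2 + 2 x^3 - (4/3) x^4 + x^5 + O(x^6).

a_0 = -1; a_1 = 2; a_2 = -2; a_3 = 2; a_4 = -4/3; a_5 = 1


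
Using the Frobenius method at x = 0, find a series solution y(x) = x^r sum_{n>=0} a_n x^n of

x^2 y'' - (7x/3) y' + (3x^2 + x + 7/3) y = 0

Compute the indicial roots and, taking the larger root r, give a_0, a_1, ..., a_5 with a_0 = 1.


Write in Frobenius form y'' + (p(x)/x) y' + (q(x)/x^2) y = 0:
  p(x) = -7/3,  q(x) = 3x^2 + x + 7/3.
Indicial equation: r(r-1) + (-7/3) r + (7/3) = 0 -> roots r_1 = 7/3, r_2 = 1.
Take r = r_1 = 7/3. Let y(x) = x^r sum_{n>=0} a_n x^n with a_0 = 1.
Substitute y = x^r sum a_n x^n and match x^{r+n}. The recurrence is
  D(n) a_n + 1 a_{n-1} + 3 a_{n-2} = 0,  where D(n) = (r+n)(r+n-1) + (-7/3)(r+n) + (7/3).
  a_n = [-1 a_{n-1} - 3 a_{n-2}] / D(n).
Since the indicial polynomial factors as (r - r_1)(r - r_2), D(n) = (r_1 + n - r_1)(r_1 + n - r_2) = n(n + 4/3).
Evaluating step by step (a_0 = 1):
  n = 1: D(1) = 1(1 + 4/3) = 7/3; numerator = -1(1) = -1; a_1 = (-1)/(7/3) = -3/7
  n = 2: D(2) = 2(2 + 4/3) = 20/3; numerator = -1(-3/7) - 3(1) = -18/7; a_2 = (-18/7)/(20/3) = -27/70
  n = 3: D(3) = 3(3 + 4/3) = 13; numerator = -1(-27/70) - 3(-3/7) = 117/70; a_3 = (117/70)/(13) = 9/70
  n = 4: D(4) = 4(4 + 4/3) = 64/3; numerator = -1(9/70) - 3(-27/70) = 36/35; a_4 = (36/35)/(64/3) = 27/560
  n = 5: D(5) = 5(5 + 4/3) = 95/3; numerator = -1(27/560) - 3(9/70) = -243/560; a_5 = (-243/560)/(95/3) = -729/53200

r = 7/3; a_0 = 1; a_1 = -3/7; a_2 = -27/70; a_3 = 9/70; a_4 = 27/560; a_5 = -729/53200


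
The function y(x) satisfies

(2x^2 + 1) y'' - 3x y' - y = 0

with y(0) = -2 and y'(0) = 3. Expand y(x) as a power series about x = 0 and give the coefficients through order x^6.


Ansatz: y(x) = sum_{n>=0} a_n x^n, so y'(x) = sum_{n>=1} n a_n x^(n-1) and y''(x) = sum_{n>=2} n(n-1) a_n x^(n-2).
Substitute into P(x) y'' + Q(x) y' + R(x) y = 0 with P(x) = 2x^2 + 1, Q(x) = -3x, R(x) = -1, and match powers of x.
Initial conditions: a_0 = -2, a_1 = 3.
Setting the coefficient of each power of x to zero and solving order by order (substituting the coefficients already found):
  x^0: 2 a_2 - a_0 = 0  ->  2 a_2 = a_0 = -2  ->  a_2 = -1
  x^1: 6 a_3 - 4 a_1 = 0  ->  6 a_3 = 4 a_1 = 12  ->  a_3 = 2
  x^2: 12 a_4 - 3 a_2 = 0  ->  12 a_4 = 3 a_2 = -3  ->  a_4 = -1/4
  x^3: 20 a_5 + 2 a_3 = 0  ->  20 a_5 = -2 a_3 = -4  ->  a_5 = -1/5
  x^4: 30 a_6 + 11 a_4 = 0  ->  30 a_6 = -11 a_4 = 11/4  ->  a_6 = 11/120
Truncated series: y(x) = -2 + 3 x - x^2 + 2 x^3 - (1/4) x^4 - (1/5) x^5 + (11/120) x^6 + O(x^7).

a_0 = -2; a_1 = 3; a_2 = -1; a_3 = 2; a_4 = -1/4; a_5 = -1/5; a_6 = 11/120


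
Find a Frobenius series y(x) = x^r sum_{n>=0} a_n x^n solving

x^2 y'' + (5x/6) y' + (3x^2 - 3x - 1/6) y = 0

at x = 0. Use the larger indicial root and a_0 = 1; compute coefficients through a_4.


Write in Frobenius form y'' + (p(x)/x) y' + (q(x)/x^2) y = 0:
  p(x) = 5/6,  q(x) = 3x^2 - 3x - 1/6.
Indicial equation: r(r-1) + (5/6) r + (-1/6) = 0 -> roots r_1 = 1/2, r_2 = -1/3.
Take r = r_1 = 1/2. Let y(x) = x^r sum_{n>=0} a_n x^n with a_0 = 1.
Substitute y = x^r sum a_n x^n and match x^{r+n}. The recurrence is
  D(n) a_n - 3 a_{n-1} + 3 a_{n-2} = 0,  where D(n) = (r+n)(r+n-1) + (5/6)(r+n) + (-1/6).
  a_n = [3 a_{n-1} - 3 a_{n-2}] / D(n).
Since the indicial polynomial factors as (r - r_1)(r - r_2), D(n) = (r_1 + n - r_1)(r_1 + n - r_2) = n(n + 5/6).
Evaluating step by step (a_0 = 1):
  n = 1: D(1) = 1(1 + 5/6) = 11/6; numerator = 3(1) = 3; a_1 = (3)/(11/6) = 18/11
  n = 2: D(2) = 2(2 + 5/6) = 17/3; numerator = 3(18/11) - 3(1) = 21/11; a_2 = (21/11)/(17/3) = 63/187
  n = 3: D(3) = 3(3 + 5/6) = 23/2; numerator = 3(63/187) - 3(18/11) = -729/187; a_3 = (-729/187)/(23/2) = -1458/4301
  n = 4: D(4) = 4(4 + 5/6) = 58/3; numerator = 3(-1458/4301) - 3(63/187) = -513/253; a_4 = (-513/253)/(58/3) = -1539/14674

r = 1/2; a_0 = 1; a_1 = 18/11; a_2 = 63/187; a_3 = -1458/4301; a_4 = -1539/14674


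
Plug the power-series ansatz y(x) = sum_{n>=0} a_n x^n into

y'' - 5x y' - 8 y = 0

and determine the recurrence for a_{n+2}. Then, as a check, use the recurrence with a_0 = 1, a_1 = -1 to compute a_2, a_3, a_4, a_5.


Substitute y = sum_n a_n x^n.
y''(x) has coefficient (n+2)(n+1) a_{n+2} at x^n;
-5 x y'(x) has coefficient -5 n a_n at x^n (shift);
-8 y(x) has coefficient -8 a_n at x^n.
Matching x^n: (n+2)(n+1) a_{n+2} + (-5n - 8) a_n = 0.
Thus a_{n+2} = (5n + 8) / ((n+1)(n+2)) * a_n.

Check with a_0 = 1, a_1 = -1 (apply the recurrence for n = 0, 1, 2, 3): a_0 = 1, a_1 = -1, a_2 = 4, a_3 = -13/6, a_4 = 6, a_5 = -299/120.

a_(n+2) = (5n + 8) / ((n+1)(n+2)) * a_n; check: a_0 = 1, a_1 = -1, a_2 = 4, a_3 = -13/6, a_4 = 6, a_5 = -299/120


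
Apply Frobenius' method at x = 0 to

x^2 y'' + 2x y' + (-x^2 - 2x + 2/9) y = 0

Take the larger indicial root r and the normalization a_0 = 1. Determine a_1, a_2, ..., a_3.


Write in Frobenius form y'' + (p(x)/x) y' + (q(x)/x^2) y = 0:
  p(x) = 2,  q(x) = -x^2 - 2x + 2/9.
Indicial equation: r(r-1) + (2) r + (2/9) = 0 -> roots r_1 = -1/3, r_2 = -2/3.
Take r = r_1 = -1/3. Let y(x) = x^r sum_{n>=0} a_n x^n with a_0 = 1.
Substitute y = x^r sum a_n x^n and match x^{r+n}. The recurrence is
  D(n) a_n - 2 a_{n-1} - 1 a_{n-2} = 0,  where D(n) = (r+n)(r+n-1) + (2)(r+n) + (2/9).
  a_n = [2 a_{n-1} + 1 a_{n-2}] / D(n).
Since the indicial polynomial factors as (r - r_1)(r - r_2), D(n) = (r_1 + n - r_1)(r_1 + n - r_2) = n(n + 1/3).
Evaluating step by step (a_0 = 1):
  n = 1: D(1) = 1(1 + 1/3) = 4/3; numerator = 2(1) = 2; a_1 = (2)/(4/3) = 3/2
  n = 2: D(2) = 2(2 + 1/3) = 14/3; numerator = 2(3/2) + 1(1) = 4; a_2 = (4)/(14/3) = 6/7
  n = 3: D(3) = 3(3 + 1/3) = 10; numerator = 2(6/7) + 1(3/2) = 45/14; a_3 = (45/14)/(10) = 9/28

r = -1/3; a_0 = 1; a_1 = 3/2; a_2 = 6/7; a_3 = 9/28


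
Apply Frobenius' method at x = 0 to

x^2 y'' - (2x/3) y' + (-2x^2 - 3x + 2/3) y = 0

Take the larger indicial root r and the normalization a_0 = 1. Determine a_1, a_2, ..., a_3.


Write in Frobenius form y'' + (p(x)/x) y' + (q(x)/x^2) y = 0:
  p(x) = -2/3,  q(x) = -2x^2 - 3x + 2/3.
Indicial equation: r(r-1) + (-2/3) r + (2/3) = 0 -> roots r_1 = 1, r_2 = 2/3.
Take r = r_1 = 1. Let y(x) = x^r sum_{n>=0} a_n x^n with a_0 = 1.
Substitute y = x^r sum a_n x^n and match x^{r+n}. The recurrence is
  D(n) a_n - 3 a_{n-1} - 2 a_{n-2} = 0,  where D(n) = (r+n)(r+n-1) + (-2/3)(r+n) + (2/3).
  a_n = [3 a_{n-1} + 2 a_{n-2}] / D(n).
Since the indicial polynomial factors as (r - r_1)(r - r_2), D(n) = (r_1 + n - r_1)(r_1 + n - r_2) = n(n + 1/3).
Evaluating step by step (a_0 = 1):
  n = 1: D(1) = 1(1 + 1/3) = 4/3; numerator = 3(1) = 3; a_1 = (3)/(4/3) = 9/4
  n = 2: D(2) = 2(2 + 1/3) = 14/3; numerator = 3(9/4) + 2(1) = 35/4; a_2 = (35/4)/(14/3) = 15/8
  n = 3: D(3) = 3(3 + 1/3) = 10; numerator = 3(15/8) + 2(9/4) = 81/8; a_3 = (81/8)/(10) = 81/80

r = 1; a_0 = 1; a_1 = 9/4; a_2 = 15/8; a_3 = 81/80


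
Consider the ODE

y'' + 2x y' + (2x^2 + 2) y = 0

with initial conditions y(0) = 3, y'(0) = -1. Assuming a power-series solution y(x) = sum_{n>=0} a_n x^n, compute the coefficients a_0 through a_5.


Ansatz: y(x) = sum_{n>=0} a_n x^n, so y'(x) = sum_{n>=1} n a_n x^(n-1) and y''(x) = sum_{n>=2} n(n-1) a_n x^(n-2).
Substitute into P(x) y'' + Q(x) y' + R(x) y = 0 with P(x) = 1, Q(x) = 2x, R(x) = 2x^2 + 2, and match powers of x.
Initial conditions: a_0 = 3, a_1 = -1.
Setting the coefficient of each power of x to zero and solving order by order (substituting the coefficients already found):
  x^0: 2 a_2 + 2 a_0 = 0  ->  2 a_2 = -2 a_0 = -6  ->  a_2 = -3
  x^1: 6 a_3 + 4 a_1 = 0  ->  6 a_3 = -4 a_1 = 4  ->  a_3 = 2/3
  x^2: 12 a_4 + 6 a_2 + 2 a_0 = 0  ->  12 a_4 = -6 a_2 - 2 a_0 = 12  ->  a_4 = 1
  x^3: 20 a_5 + 8 a_3 + 2 a_1 = 0  ->  20 a_5 = -8 a_3 - 2 a_1 = -10/3  ->  a_5 = -1/6
Truncated series: y(x) = 3 - x - 3 x^2 + (2/3) x^3 + x^4 - (1/6) x^5 + O(x^6).

a_0 = 3; a_1 = -1; a_2 = -3; a_3 = 2/3; a_4 = 1; a_5 = -1/6


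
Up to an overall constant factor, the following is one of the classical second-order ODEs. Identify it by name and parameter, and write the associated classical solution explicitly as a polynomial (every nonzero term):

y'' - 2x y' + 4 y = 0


The equation is already in a standard form:  y'' - 2x y' + 4 y = 0.
This matches the Hermite equation y'' - 2x y' + 2n y = 0 with 2n = 4, so n = 2; the polynomial solution is H_2(x).
With y = sum_k a_k x^k, matching x^k gives (k+2)(k+1) a_{k+2} = 2(k - n) a_k = 2(k - 2) a_k. The right side vanishes at k = 2, so the series with the parity of 2 terminates at degree 2.
Standard normalization: leading coefficient of H_n is 2^n, so a_2 = 2^2 = 4. Work downward with a_k = (k+1)(k+2) a_{k+2} / (2(k - n)):
  a_0 = (1)(2)(4) / (2(0 - 2)) = 8/(-4) = -2
Hence H_2(x) = 4 x^2 - 2.

H_2(x); series = 4 x^2 - 2


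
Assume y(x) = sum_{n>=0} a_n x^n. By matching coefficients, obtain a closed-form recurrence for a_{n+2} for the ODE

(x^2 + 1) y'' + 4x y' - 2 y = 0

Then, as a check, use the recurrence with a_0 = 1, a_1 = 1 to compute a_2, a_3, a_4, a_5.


Substitute y = sum_n a_n x^n.
(1 + 1 x^2) y'' contributes (n+2)(n+1) a_{n+2} + n(n-1) a_n at x^n.
4 x y'(x) contributes 4 n a_n at x^n.
-2 y(x) contributes -2 a_n at x^n.
Matching x^n: (n+2)(n+1) a_{n+2} + (n(n-1) + 4 n - 2) a_n = 0.
Thus a_{n+2} = (-n(n-1) - 4 n + 2) / ((n+1)(n+2)) * a_n.

Check with a_0 = 1, a_1 = 1 (apply the recurrence for n = 0, 1, 2, 3): a_0 = 1, a_1 = 1, a_2 = 1, a_3 = -1/3, a_4 = -2/3, a_5 = 4/15.

a_(n+2) = (-n(n-1) - 4 n + 2) / ((n+1)(n+2)) * a_n; check: a_0 = 1, a_1 = 1, a_2 = 1, a_3 = -1/3, a_4 = -2/3, a_5 = 4/15


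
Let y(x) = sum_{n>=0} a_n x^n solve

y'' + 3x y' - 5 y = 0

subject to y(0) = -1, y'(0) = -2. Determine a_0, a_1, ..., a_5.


Ansatz: y(x) = sum_{n>=0} a_n x^n, so y'(x) = sum_{n>=1} n a_n x^(n-1) and y''(x) = sum_{n>=2} n(n-1) a_n x^(n-2).
Substitute into P(x) y'' + Q(x) y' + R(x) y = 0 with P(x) = 1, Q(x) = 3x, R(x) = -5, and match powers of x.
Initial conditions: a_0 = -1, a_1 = -2.
Setting the coefficient of each power of x to zero and solving order by order (substituting the coefficients already found):
  x^0: 2 a_2 - 5 a_0 = 0  ->  2 a_2 = 5 a_0 = -5  ->  a_2 = -5/2
  x^1: 6 a_3 - 2 a_1 = 0  ->  6 a_3 = 2 a_1 = -4  ->  a_3 = -2/3
  x^2: 12 a_4 + a_2 = 0  ->  12 a_4 = -a_2 = 5/2  ->  a_4 = 5/24
  x^3: 20 a_5 + 4 a_3 = 0  ->  20 a_5 = -4 a_3 = 8/3  ->  a_5 = 2/15
Truncated series: y(x) = -1 - 2 x - (5/2) x^2 - (2/3) x^3 + (5/24) x^4 + (2/15) x^5 + O(x^6).

a_0 = -1; a_1 = -2; a_2 = -5/2; a_3 = -2/3; a_4 = 5/24; a_5 = 2/15


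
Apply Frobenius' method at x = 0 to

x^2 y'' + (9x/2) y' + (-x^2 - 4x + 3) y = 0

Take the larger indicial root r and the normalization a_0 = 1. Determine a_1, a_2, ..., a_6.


Write in Frobenius form y'' + (p(x)/x) y' + (q(x)/x^2) y = 0:
  p(x) = 9/2,  q(x) = -x^2 - 4x + 3.
Indicial equation: r(r-1) + (9/2) r + (3) = 0 -> roots r_1 = -3/2, r_2 = -2.
Take r = r_1 = -3/2. Let y(x) = x^r sum_{n>=0} a_n x^n with a_0 = 1.
Substitute y = x^r sum a_n x^n and match x^{r+n}. The recurrence is
  D(n) a_n - 4 a_{n-1} - 1 a_{n-2} = 0,  where D(n) = (r+n)(r+n-1) + (9/2)(r+n) + (3).
  a_n = [4 a_{n-1} + 1 a_{n-2}] / D(n).
Since the indicial polynomial factors as (r - r_1)(r - r_2), D(n) = (r_1 + n - r_1)(r_1 + n - r_2) = n(n + 1/2).
Evaluating step by step (a_0 = 1):
  n = 1: D(1) = 1(1 + 1/2) = 3/2; numerator = 4(1) = 4; a_1 = (4)/(3/2) = 8/3
  n = 2: D(2) = 2(2 + 1/2) = 5; numerator = 4(8/3) + 1(1) = 35/3; a_2 = (35/3)/(5) = 7/3
  n = 3: D(3) = 3(3 + 1/2) = 21/2; numerator = 4(7/3) + 1(8/3) = 12; a_3 = (12)/(21/2) = 8/7
  n = 4: D(4) = 4(4 + 1/2) = 18; numerator = 4(8/7) + 1(7/3) = 145/21; a_4 = (145/21)/(18) = 145/378
  n = 5: D(5) = 5(5 + 1/2) = 55/2; numerator = 4(145/378) + 1(8/7) = 506/189; a_5 = (506/189)/(55/2) = 92/945
  n = 6: D(6) = 6(6 + 1/2) = 39; numerator = 4(92/945) + 1(145/378) = 487/630; a_6 = (487/630)/(39) = 487/24570

r = -3/2; a_0 = 1; a_1 = 8/3; a_2 = 7/3; a_3 = 8/7; a_4 = 145/378; a_5 = 92/945; a_6 = 487/24570


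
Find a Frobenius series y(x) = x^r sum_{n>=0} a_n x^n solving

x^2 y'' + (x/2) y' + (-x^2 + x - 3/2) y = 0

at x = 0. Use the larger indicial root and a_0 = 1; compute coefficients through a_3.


Write in Frobenius form y'' + (p(x)/x) y' + (q(x)/x^2) y = 0:
  p(x) = 1/2,  q(x) = -x^2 + x - 3/2.
Indicial equation: r(r-1) + (1/2) r + (-3/2) = 0 -> roots r_1 = 3/2, r_2 = -1.
Take r = r_1 = 3/2. Let y(x) = x^r sum_{n>=0} a_n x^n with a_0 = 1.
Substitute y = x^r sum a_n x^n and match x^{r+n}. The recurrence is
  D(n) a_n + 1 a_{n-1} - 1 a_{n-2} = 0,  where D(n) = (r+n)(r+n-1) + (1/2)(r+n) + (-3/2).
  a_n = [-1 a_{n-1} + 1 a_{n-2}] / D(n).
Since the indicial polynomial factors as (r - r_1)(r - r_2), D(n) = (r_1 + n - r_1)(r_1 + n - r_2) = n(n + 5/2).
Evaluating step by step (a_0 = 1):
  n = 1: D(1) = 1(1 + 5/2) = 7/2; numerator = -1(1) = -1; a_1 = (-1)/(7/2) = -2/7
  n = 2: D(2) = 2(2 + 5/2) = 9; numerator = -1(-2/7) + 1(1) = 9/7; a_2 = (9/7)/(9) = 1/7
  n = 3: D(3) = 3(3 + 5/2) = 33/2; numerator = -1(1/7) + 1(-2/7) = -3/7; a_3 = (-3/7)/(33/2) = -2/77

r = 3/2; a_0 = 1; a_1 = -2/7; a_2 = 1/7; a_3 = -2/77


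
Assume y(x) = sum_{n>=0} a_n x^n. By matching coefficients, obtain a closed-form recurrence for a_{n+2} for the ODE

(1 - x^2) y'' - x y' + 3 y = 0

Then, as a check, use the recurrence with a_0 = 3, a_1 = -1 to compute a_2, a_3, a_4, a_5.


Substitute y = sum_n a_n x^n.
(1 - 1 x^2) y'' contributes (n+2)(n+1) a_{n+2} - n(n-1) a_n at x^n.
-x y'(x) contributes -n a_n at x^n.
3 y(x) contributes 3 a_n at x^n.
Matching x^n: (n+2)(n+1) a_{n+2} + (-n(n-1) - n + 3) a_n = 0.
Thus a_{n+2} = (n(n-1) + n - 3) / ((n+1)(n+2)) * a_n.

Check with a_0 = 3, a_1 = -1 (apply the recurrence for n = 0, 1, 2, 3): a_0 = 3, a_1 = -1, a_2 = -9/2, a_3 = 1/3, a_4 = -3/8, a_5 = 1/10.

a_(n+2) = (n(n-1) + n - 3) / ((n+1)(n+2)) * a_n; check: a_0 = 3, a_1 = -1, a_2 = -9/2, a_3 = 1/3, a_4 = -3/8, a_5 = 1/10


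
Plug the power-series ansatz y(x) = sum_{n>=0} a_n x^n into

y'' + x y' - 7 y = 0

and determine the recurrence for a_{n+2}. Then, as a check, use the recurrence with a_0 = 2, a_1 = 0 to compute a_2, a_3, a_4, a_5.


Substitute y = sum_n a_n x^n.
y''(x) has coefficient (n+2)(n+1) a_{n+2} at x^n;
x y'(x) has coefficient n a_n at x^n (shift);
-7 y(x) has coefficient -7 a_n at x^n.
Matching x^n: (n+2)(n+1) a_{n+2} + (n - 7) a_n = 0.
Thus a_{n+2} = (-n + 7) / ((n+1)(n+2)) * a_n.

Check with a_0 = 2, a_1 = 0 (apply the recurrence for n = 0, 1, 2, 3): a_0 = 2, a_1 = 0, a_2 = 7, a_3 = 0, a_4 = 35/12, a_5 = 0.

a_(n+2) = (-n + 7) / ((n+1)(n+2)) * a_n; check: a_0 = 2, a_1 = 0, a_2 = 7, a_3 = 0, a_4 = 35/12, a_5 = 0


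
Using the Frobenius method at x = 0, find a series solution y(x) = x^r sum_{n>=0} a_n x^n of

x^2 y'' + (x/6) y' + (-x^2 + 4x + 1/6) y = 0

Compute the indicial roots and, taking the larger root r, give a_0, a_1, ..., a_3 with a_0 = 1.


Write in Frobenius form y'' + (p(x)/x) y' + (q(x)/x^2) y = 0:
  p(x) = 1/6,  q(x) = -x^2 + 4x + 1/6.
Indicial equation: r(r-1) + (1/6) r + (1/6) = 0 -> roots r_1 = 1/2, r_2 = 1/3.
Take r = r_1 = 1/2. Let y(x) = x^r sum_{n>=0} a_n x^n with a_0 = 1.
Substitute y = x^r sum a_n x^n and match x^{r+n}. The recurrence is
  D(n) a_n + 4 a_{n-1} - 1 a_{n-2} = 0,  where D(n) = (r+n)(r+n-1) + (1/6)(r+n) + (1/6).
  a_n = [-4 a_{n-1} + 1 a_{n-2}] / D(n).
Since the indicial polynomial factors as (r - r_1)(r - r_2), D(n) = (r_1 + n - r_1)(r_1 + n - r_2) = n(n + 1/6).
Evaluating step by step (a_0 = 1):
  n = 1: D(1) = 1(1 + 1/6) = 7/6; numerator = -4(1) = -4; a_1 = (-4)/(7/6) = -24/7
  n = 2: D(2) = 2(2 + 1/6) = 13/3; numerator = -4(-24/7) + 1(1) = 103/7; a_2 = (103/7)/(13/3) = 309/91
  n = 3: D(3) = 3(3 + 1/6) = 19/2; numerator = -4(309/91) + 1(-24/7) = -1548/91; a_3 = (-1548/91)/(19/2) = -3096/1729

r = 1/2; a_0 = 1; a_1 = -24/7; a_2 = 309/91; a_3 = -3096/1729


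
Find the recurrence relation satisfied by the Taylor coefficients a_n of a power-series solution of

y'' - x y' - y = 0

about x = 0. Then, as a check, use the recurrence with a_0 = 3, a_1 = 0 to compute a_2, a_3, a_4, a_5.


Substitute y = sum_n a_n x^n.
y''(x) has coefficient (n+2)(n+1) a_{n+2} at x^n;
-x y'(x) has coefficient -n a_n at x^n (shift);
-y(x) has coefficient -1 a_n at x^n.
Matching x^n: (n+2)(n+1) a_{n+2} + (-n - 1) a_n = 0.
Thus a_{n+2} = (n + 1) / ((n+1)(n+2)) * a_n.

Check with a_0 = 3, a_1 = 0 (apply the recurrence for n = 0, 1, 2, 3): a_0 = 3, a_1 = 0, a_2 = 3/2, a_3 = 0, a_4 = 3/8, a_5 = 0.

a_(n+2) = (n + 1) / ((n+1)(n+2)) * a_n; check: a_0 = 3, a_1 = 0, a_2 = 3/2, a_3 = 0, a_4 = 3/8, a_5 = 0


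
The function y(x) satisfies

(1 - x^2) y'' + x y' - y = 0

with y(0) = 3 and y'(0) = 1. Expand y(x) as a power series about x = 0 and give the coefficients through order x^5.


Ansatz: y(x) = sum_{n>=0} a_n x^n, so y'(x) = sum_{n>=1} n a_n x^(n-1) and y''(x) = sum_{n>=2} n(n-1) a_n x^(n-2).
Substitute into P(x) y'' + Q(x) y' + R(x) y = 0 with P(x) = 1 - x^2, Q(x) = x, R(x) = -1, and match powers of x.
Initial conditions: a_0 = 3, a_1 = 1.
Setting the coefficient of each power of x to zero and solving order by order (substituting the coefficients already found):
  x^0: 2 a_2 - a_0 = 0  ->  2 a_2 = a_0 = 3  ->  a_2 = 3/2
  x^1: 6 a_3 = 0  ->  a_3 = 0
  x^2: 12 a_4 - a_2 = 0  ->  12 a_4 = a_2 = 3/2  ->  a_4 = 1/8
  x^3: 20 a_5 - 4 a_3 = 0  ->  20 a_5 = 4 a_3 = 0  ->  a_5 = 0
Truncated series: y(x) = 3 + x + (3/2) x^2 + (1/8) x^4 + O(x^6).

a_0 = 3; a_1 = 1; a_2 = 3/2; a_3 = 0; a_4 = 1/8; a_5 = 0


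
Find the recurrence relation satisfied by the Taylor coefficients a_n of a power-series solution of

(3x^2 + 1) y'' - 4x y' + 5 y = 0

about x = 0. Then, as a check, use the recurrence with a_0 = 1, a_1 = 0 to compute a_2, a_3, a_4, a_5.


Substitute y = sum_n a_n x^n.
(1 + 3 x^2) y'' contributes (n+2)(n+1) a_{n+2} + 3 n(n-1) a_n at x^n.
-4 x y'(x) contributes -4 n a_n at x^n.
5 y(x) contributes 5 a_n at x^n.
Matching x^n: (n+2)(n+1) a_{n+2} + (3 n(n-1) - 4 n + 5) a_n = 0.
Thus a_{n+2} = (-3 n(n-1) + 4 n - 5) / ((n+1)(n+2)) * a_n.

Check with a_0 = 1, a_1 = 0 (apply the recurrence for n = 0, 1, 2, 3): a_0 = 1, a_1 = 0, a_2 = -5/2, a_3 = 0, a_4 = 5/8, a_5 = 0.

a_(n+2) = (-3 n(n-1) + 4 n - 5) / ((n+1)(n+2)) * a_n; check: a_0 = 1, a_1 = 0, a_2 = -5/2, a_3 = 0, a_4 = 5/8, a_5 = 0


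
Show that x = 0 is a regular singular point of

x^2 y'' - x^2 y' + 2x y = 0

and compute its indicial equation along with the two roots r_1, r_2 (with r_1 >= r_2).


Divide by x^2 to reach normal form y'' + P_1(x) y' + P_2(x) y = 0 with P_1(x) = -1 and P_2(x) = 2/x.
x = 0 is a singular point because the y-coefficient 2/x has a pole at x = 0.
It is a regular singular point because x P_1(x) = p(x) = -x and x^2 P_2(x) = q(x) = 2x are polynomials, hence analytic at x = 0.
p(0) = 0,  q(0) = 0.
Indicial equation: r(r-1) + p(0) r + q(0) = 0, i.e. r^2 + (p(0) - 1) r + q(0) = 0, i.e. r^2 - 1 r = 0.
Discriminant: (-1)^2 - 4(0) = 1, so r = (1 ± 1)/2.
Solving: r_1 = 1, r_2 = 0.

indicial: r^2 - 1 r = 0; roots r_1 = 1, r_2 = 0


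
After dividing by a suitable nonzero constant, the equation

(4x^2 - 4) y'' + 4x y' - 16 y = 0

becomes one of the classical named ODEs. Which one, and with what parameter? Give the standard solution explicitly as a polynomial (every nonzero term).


All three coefficients share the factor -4; dividing through by -4 gives  (1 - x^2) y'' - x y' + 4 y = 0.
This matches the Chebyshev equation (1 - x^2) y'' - x y' + n^2 y = 0 (note the -x y' term, not -2x y') with n^2 = 4, so n = 2; the polynomial solution is T_2(x).
With y = sum_k a_k x^k, matching x^k gives (k+2)(k+1) a_{k+2} = (k^2 - n^2) a_k = (k - 2)(k + 2) a_k. The right side vanishes at k = 2, so the series with the parity of 2 terminates at degree 2.
Standard normalization: leading coefficient of T_n is 2^(n-1), so a_2 = 2^1 = 2. Work downward with a_k = (k+1)(k+2) a_{k+2} / ((k - 2)(k + 2)):
  a_0 = (1)(2)(2) / ((0 - 2)(0 + 2)) = 4/(-4) = -1
Hence T_2(x) = 2 x^2 - 1.

T_2(x); series = 2 x^2 - 1


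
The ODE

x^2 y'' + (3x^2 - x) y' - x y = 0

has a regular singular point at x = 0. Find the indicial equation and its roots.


Divide by x^2 to reach normal form y'' + P_1(x) y' + P_2(x) y = 0 with P_1(x) = 3 - 1/x and P_2(x) = -1/x.
x = 0 is a singular point because the y'-coefficient 3 - 1/x has a pole at x = 0 and the y-coefficient -1/x has a pole at x = 0.
It is a regular singular point because x P_1(x) = p(x) = 3x - 1 and x^2 P_2(x) = q(x) = -x are polynomials, hence analytic at x = 0.
p(0) = -1,  q(0) = 0.
Indicial equation: r(r-1) + p(0) r + q(0) = 0, i.e. r^2 + (p(0) - 1) r + q(0) = 0, i.e. r^2 - 2 r = 0.
Discriminant: (-2)^2 - 4(0) = 4, so r = (2 ± 2)/2.
Solving: r_1 = 2, r_2 = 0.

indicial: r^2 - 2 r = 0; roots r_1 = 2, r_2 = 0


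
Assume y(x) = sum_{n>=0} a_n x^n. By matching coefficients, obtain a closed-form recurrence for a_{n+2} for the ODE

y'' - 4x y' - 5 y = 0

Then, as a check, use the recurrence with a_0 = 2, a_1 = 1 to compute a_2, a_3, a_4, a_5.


Substitute y = sum_n a_n x^n.
y''(x) has coefficient (n+2)(n+1) a_{n+2} at x^n;
-4 x y'(x) has coefficient -4 n a_n at x^n (shift);
-5 y(x) has coefficient -5 a_n at x^n.
Matching x^n: (n+2)(n+1) a_{n+2} + (-4n - 5) a_n = 0.
Thus a_{n+2} = (4n + 5) / ((n+1)(n+2)) * a_n.

Check with a_0 = 2, a_1 = 1 (apply the recurrence for n = 0, 1, 2, 3): a_0 = 2, a_1 = 1, a_2 = 5, a_3 = 3/2, a_4 = 65/12, a_5 = 51/40.

a_(n+2) = (4n + 5) / ((n+1)(n+2)) * a_n; check: a_0 = 2, a_1 = 1, a_2 = 5, a_3 = 3/2, a_4 = 65/12, a_5 = 51/40


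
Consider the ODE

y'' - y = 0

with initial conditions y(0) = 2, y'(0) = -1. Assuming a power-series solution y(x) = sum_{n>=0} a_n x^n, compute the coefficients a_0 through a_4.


Ansatz: y(x) = sum_{n>=0} a_n x^n, so y'(x) = sum_{n>=1} n a_n x^(n-1) and y''(x) = sum_{n>=2} n(n-1) a_n x^(n-2).
Substitute into P(x) y'' + Q(x) y' + R(x) y = 0 with P(x) = 1, Q(x) = 0, R(x) = -1, and match powers of x.
Initial conditions: a_0 = 2, a_1 = -1.
Setting the coefficient of each power of x to zero and solving order by order (substituting the coefficients already found):
  x^0: 2 a_2 - a_0 = 0  ->  2 a_2 = a_0 = 2  ->  a_2 = 1
  x^1: 6 a_3 - a_1 = 0  ->  6 a_3 = a_1 = -1  ->  a_3 = -1/6
  x^2: 12 a_4 - a_2 = 0  ->  12 a_4 = a_2 = 1  ->  a_4 = 1/12
Truncated series: y(x) = 2 - x + x^2 - (1/6) x^3 + (1/12) x^4 + O(x^5).

a_0 = 2; a_1 = -1; a_2 = 1; a_3 = -1/6; a_4 = 1/12


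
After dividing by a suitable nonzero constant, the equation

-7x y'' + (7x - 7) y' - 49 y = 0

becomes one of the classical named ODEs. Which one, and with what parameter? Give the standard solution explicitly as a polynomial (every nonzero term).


All three coefficients share the factor -7; dividing through by -7 gives  x y'' + (1 - x) y' + 7 y = 0.
This matches the Laguerre equation x y'' + (1 - x) y' + n y = 0 with n = 7; the polynomial solution is L_7(x).
With y = sum_k a_k x^k, matching x^k gives (k+1)k a_{k+1} + (k+1) a_{k+1} - k a_k + n a_k = 0, i.e. (k+1)^2 a_{k+1} = (k - n) a_k = (k - 7) a_k. The right side vanishes at k = 7, so the series terminates at degree 7.
Standard normalization L_n(0) = 1 gives a_0 = 1. Work upward with a_{k+1} = (k - 7) a_k / (k+1)^2:
  a_1 = (0 - 7)(1) / 1^2 = -7/1 = -7
  a_2 = (1 - 7)(-7) / 2^2 = 42/4 = 21/2
  a_3 = (2 - 7)(21/2) / 3^2 = (-105/2)/9 = -35/6
  a_4 = (3 - 7)(-35/6) / 4^2 = (70/3)/16 = 35/24
  a_5 = (4 - 7)(35/24) / 5^2 = (-35/8)/25 = -7/40
  a_6 = (5 - 7)(-7/40) / 6^2 = (7/20)/36 = 7/720
  a_7 = (6 - 7)(7/720) / 7^2 = (-7/720)/49 = -1/5040
Hence L_7(x) = -x^7/5040 + 7 x^6/720 - 7 x^5/40 + 35 x^4/24 - 35 x^3/6 + 21 x^2/2 - 7 x + 1.

L_7(x); series = -x^7/5040 + 7 x^6/720 - 7 x^5/40 + 35 x^4/24 - 35 x^3/6 + 21 x^2/2 - 7 x + 1


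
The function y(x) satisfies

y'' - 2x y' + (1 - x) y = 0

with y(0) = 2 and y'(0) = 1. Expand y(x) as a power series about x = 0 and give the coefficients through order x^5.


Ansatz: y(x) = sum_{n>=0} a_n x^n, so y'(x) = sum_{n>=1} n a_n x^(n-1) and y''(x) = sum_{n>=2} n(n-1) a_n x^(n-2).
Substitute into P(x) y'' + Q(x) y' + R(x) y = 0 with P(x) = 1, Q(x) = -2x, R(x) = 1 - x, and match powers of x.
Initial conditions: a_0 = 2, a_1 = 1.
Setting the coefficient of each power of x to zero and solving order by order (substituting the coefficients already found):
  x^0: 2 a_2 + a_0 = 0  ->  2 a_2 = -a_0 = -2  ->  a_2 = -1
  x^1: 6 a_3 - a_1 - a_0 = 0  ->  6 a_3 = a_1 + a_0 = 3  ->  a_3 = 1/2
  x^2: 12 a_4 - 3 a_2 - a_1 = 0  ->  12 a_4 = 3 a_2 + a_1 = -2  ->  a_4 = -1/6
  x^3: 20 a_5 - 5 a_3 - a_2 = 0  ->  20 a_5 = 5 a_3 + a_2 = 3/2  ->  a_5 = 3/40
Truncated series: y(x) = 2 + x - x^2 + (1/2) x^3 - (1/6) x^4 + (3/40) x^5 + O(x^6).

a_0 = 2; a_1 = 1; a_2 = -1; a_3 = 1/2; a_4 = -1/6; a_5 = 3/40


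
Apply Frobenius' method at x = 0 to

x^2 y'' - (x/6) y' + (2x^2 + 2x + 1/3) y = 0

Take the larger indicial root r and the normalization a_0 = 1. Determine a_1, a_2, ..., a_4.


Write in Frobenius form y'' + (p(x)/x) y' + (q(x)/x^2) y = 0:
  p(x) = -1/6,  q(x) = 2x^2 + 2x + 1/3.
Indicial equation: r(r-1) + (-1/6) r + (1/3) = 0 -> roots r_1 = 2/3, r_2 = 1/2.
Take r = r_1 = 2/3. Let y(x) = x^r sum_{n>=0} a_n x^n with a_0 = 1.
Substitute y = x^r sum a_n x^n and match x^{r+n}. The recurrence is
  D(n) a_n + 2 a_{n-1} + 2 a_{n-2} = 0,  where D(n) = (r+n)(r+n-1) + (-1/6)(r+n) + (1/3).
  a_n = [-2 a_{n-1} - 2 a_{n-2}] / D(n).
Since the indicial polynomial factors as (r - r_1)(r - r_2), D(n) = (r_1 + n - r_1)(r_1 + n - r_2) = n(n + 1/6).
Evaluating step by step (a_0 = 1):
  n = 1: D(1) = 1(1 + 1/6) = 7/6; numerator = -2(1) = -2; a_1 = (-2)/(7/6) = -12/7
  n = 2: D(2) = 2(2 + 1/6) = 13/3; numerator = -2(-12/7) - 2(1) = 10/7; a_2 = (10/7)/(13/3) = 30/91
  n = 3: D(3) = 3(3 + 1/6) = 19/2; numerator = -2(30/91) - 2(-12/7) = 36/13; a_3 = (36/13)/(19/2) = 72/247
  n = 4: D(4) = 4(4 + 1/6) = 50/3; numerator = -2(72/247) - 2(30/91) = -2148/1729; a_4 = (-2148/1729)/(50/3) = -3222/43225

r = 2/3; a_0 = 1; a_1 = -12/7; a_2 = 30/91; a_3 = 72/247; a_4 = -3222/43225


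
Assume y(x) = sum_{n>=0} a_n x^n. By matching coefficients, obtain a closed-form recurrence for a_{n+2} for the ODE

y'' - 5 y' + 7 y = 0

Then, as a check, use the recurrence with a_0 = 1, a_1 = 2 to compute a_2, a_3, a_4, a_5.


Substitute y = sum_n a_n x^n.
y''(x) has coefficient (n+2)(n+1) a_{n+2} at x^n;
-5 y'(x) has coefficient -5 (n+1) a_{n+1} at x^n;
7 y(x) has coefficient 7 a_n at x^n.
Matching x^n: (n+2)(n+1) a_{n+2} - 5 (n+1) a_{n+1} + 7 a_n = 0.
Thus a_{n+2} = [5 (n+1) a_{n+1} - 7 a_n] / ((n+1)(n+2)).

Check with a_0 = 1, a_1 = 2 (apply the recurrence for n = 0, 1, 2, 3): a_0 = 1, a_1 = 2, a_2 = 3/2, a_3 = 1/6, a_4 = -2/3, a_5 = -29/40.

a_(n+2) = [5 (n+1) a_(n+1) - 7 a_n] / ((n+1)(n+2)); check: a_0 = 1, a_1 = 2, a_2 = 3/2, a_3 = 1/6, a_4 = -2/3, a_5 = -29/40


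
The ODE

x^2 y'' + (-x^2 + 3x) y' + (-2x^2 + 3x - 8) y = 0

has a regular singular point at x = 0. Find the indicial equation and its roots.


Divide by x^2 to reach normal form y'' + P_1(x) y' + P_2(x) y = 0 with P_1(x) = -1 + 3/x and P_2(x) = -2 + 3/x - 8/x^2.
x = 0 is a singular point because the y'-coefficient -1 + 3/x has a pole at x = 0 and the y-coefficient -2 + 3/x - 8/x^2 has a pole at x = 0.
It is a regular singular point because x P_1(x) = p(x) = 3 - x and x^2 P_2(x) = q(x) = -2x^2 + 3x - 8 are polynomials, hence analytic at x = 0.
p(0) = 3,  q(0) = -8.
Indicial equation: r(r-1) + p(0) r + q(0) = 0, i.e. r^2 + (p(0) - 1) r + q(0) = 0, i.e. r^2 + 2 r - 8 = 0.
Discriminant: (2)^2 - 4(-8) = 36, so r = (-2 ± 6)/2.
Solving: r_1 = 2, r_2 = -4.

indicial: r^2 + 2 r - 8 = 0; roots r_1 = 2, r_2 = -4


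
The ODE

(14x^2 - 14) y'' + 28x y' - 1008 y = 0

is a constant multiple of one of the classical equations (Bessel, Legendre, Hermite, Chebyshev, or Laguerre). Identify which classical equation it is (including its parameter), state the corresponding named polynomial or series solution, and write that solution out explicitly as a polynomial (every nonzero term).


All three coefficients share the factor -14; dividing through by -14 gives  (1 - x^2) y'' - 2x y' + 72 y = 0.
This matches the Legendre equation (1 - x^2) y'' - 2x y' + n(n+1) y = 0 (note the -2x y' term) with n(n+1) = 72, so n = 8; the polynomial solution is P_8(x).
With y = sum_k a_k x^k, matching x^k gives (k+2)(k+1) a_{k+2} = [k(k+1) - n(n+1)] a_k = (k - 8)(k + 9) a_k. The right side vanishes at k = 8, so the series with the parity of 8 terminates at degree 8.
Standard normalization (P_n(1) = 1): leading coefficient (2n)!/(2^n (n!)^2) = 20922789888000/(256*1625702400) = 6435/128, so a_8 = 6435/128. Work downward with a_k = (k+1)(k+2) a_{k+2} / ((k - 8)(k + 9)):
  a_6 = (7)(8)(6435/128) / ((6 - 8)(6 + 9)) = (45045/16)/(-30) = -3003/32
  a_4 = (5)(6)(-3003/32) / ((4 - 8)(4 + 9)) = (-45045/16)/(-52) = 3465/64
  a_2 = (3)(4)(3465/64) / ((2 - 8)(2 + 9)) = (10395/16)/(-66) = -315/32
  a_0 = (1)(2)(-315/32) / ((0 - 8)(0 + 9)) = (-315/16)/(-72) = 35/128
Hence P_8(x) = 6435 x^8/128 - 3003 x^6/32 + 3465 x^4/64 - 315 x^2/32 + 35/128.

P_8(x); series = 6435 x^8/128 - 3003 x^6/32 + 3465 x^4/64 - 315 x^2/32 + 35/128


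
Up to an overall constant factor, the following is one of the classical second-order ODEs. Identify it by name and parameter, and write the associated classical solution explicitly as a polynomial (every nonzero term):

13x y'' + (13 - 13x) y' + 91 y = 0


All three coefficients share the factor 13; dividing through by 13 gives  x y'' + (1 - x) y' + 7 y = 0.
This matches the Laguerre equation x y'' + (1 - x) y' + n y = 0 with n = 7; the polynomial solution is L_7(x).
With y = sum_k a_k x^k, matching x^k gives (k+1)k a_{k+1} + (k+1) a_{k+1} - k a_k + n a_k = 0, i.e. (k+1)^2 a_{k+1} = (k - n) a_k = (k - 7) a_k. The right side vanishes at k = 7, so the series terminates at degree 7.
Standard normalization L_n(0) = 1 gives a_0 = 1. Work upward with a_{k+1} = (k - 7) a_k / (k+1)^2:
  a_1 = (0 - 7)(1) / 1^2 = -7/1 = -7
  a_2 = (1 - 7)(-7) / 2^2 = 42/4 = 21/2
  a_3 = (2 - 7)(21/2) / 3^2 = (-105/2)/9 = -35/6
  a_4 = (3 - 7)(-35/6) / 4^2 = (70/3)/16 = 35/24
  a_5 = (4 - 7)(35/24) / 5^2 = (-35/8)/25 = -7/40
  a_6 = (5 - 7)(-7/40) / 6^2 = (7/20)/36 = 7/720
  a_7 = (6 - 7)(7/720) / 7^2 = (-7/720)/49 = -1/5040
Hence L_7(x) = -x^7/5040 + 7 x^6/720 - 7 x^5/40 + 35 x^4/24 - 35 x^3/6 + 21 x^2/2 - 7 x + 1.

L_7(x); series = -x^7/5040 + 7 x^6/720 - 7 x^5/40 + 35 x^4/24 - 35 x^3/6 + 21 x^2/2 - 7 x + 1


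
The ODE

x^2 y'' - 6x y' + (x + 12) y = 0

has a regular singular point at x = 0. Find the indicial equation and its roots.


Divide by x^2 to reach normal form y'' + P_1(x) y' + P_2(x) y = 0 with P_1(x) = -6/x and P_2(x) = 1/x + 12/x^2.
x = 0 is a singular point because the y'-coefficient -6/x has a pole at x = 0 and the y-coefficient 1/x + 12/x^2 has a pole at x = 0.
It is a regular singular point because x P_1(x) = p(x) = -6 and x^2 P_2(x) = q(x) = x + 12 are polynomials, hence analytic at x = 0.
p(0) = -6,  q(0) = 12.
Indicial equation: r(r-1) + p(0) r + q(0) = 0, i.e. r^2 + (p(0) - 1) r + q(0) = 0, i.e. r^2 - 7 r + 12 = 0.
Discriminant: (-7)^2 - 4(12) = 1, so r = (7 ± 1)/2.
Solving: r_1 = 4, r_2 = 3.

indicial: r^2 - 7 r + 12 = 0; roots r_1 = 4, r_2 = 3


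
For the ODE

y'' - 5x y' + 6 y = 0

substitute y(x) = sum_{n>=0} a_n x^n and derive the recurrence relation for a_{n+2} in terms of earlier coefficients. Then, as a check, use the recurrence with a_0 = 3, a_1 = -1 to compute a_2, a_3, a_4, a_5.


Substitute y = sum_n a_n x^n.
y''(x) has coefficient (n+2)(n+1) a_{n+2} at x^n;
-5 x y'(x) has coefficient -5 n a_n at x^n (shift);
6 y(x) has coefficient 6 a_n at x^n.
Matching x^n: (n+2)(n+1) a_{n+2} + (-5n + 6) a_n = 0.
Thus a_{n+2} = (5n - 6) / ((n+1)(n+2)) * a_n.

Check with a_0 = 3, a_1 = -1 (apply the recurrence for n = 0, 1, 2, 3): a_0 = 3, a_1 = -1, a_2 = -9, a_3 = 1/6, a_4 = -3, a_5 = 3/40.

a_(n+2) = (5n - 6) / ((n+1)(n+2)) * a_n; check: a_0 = 3, a_1 = -1, a_2 = -9, a_3 = 1/6, a_4 = -3, a_5 = 3/40


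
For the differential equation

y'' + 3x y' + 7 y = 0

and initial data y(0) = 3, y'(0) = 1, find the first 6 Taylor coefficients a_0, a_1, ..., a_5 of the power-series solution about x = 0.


Ansatz: y(x) = sum_{n>=0} a_n x^n, so y'(x) = sum_{n>=1} n a_n x^(n-1) and y''(x) = sum_{n>=2} n(n-1) a_n x^(n-2).
Substitute into P(x) y'' + Q(x) y' + R(x) y = 0 with P(x) = 1, Q(x) = 3x, R(x) = 7, and match powers of x.
Initial conditions: a_0 = 3, a_1 = 1.
Setting the coefficient of each power of x to zero and solving order by order (substituting the coefficients already found):
  x^0: 2 a_2 + 7 a_0 = 0  ->  2 a_2 = -7 a_0 = -21  ->  a_2 = -21/2
  x^1: 6 a_3 + 10 a_1 = 0  ->  6 a_3 = -10 a_1 = -10  ->  a_3 = -5/3
  x^2: 12 a_4 + 13 a_2 = 0  ->  12 a_4 = -13 a_2 = 273/2  ->  a_4 = 91/8
  x^3: 20 a_5 + 16 a_3 = 0  ->  20 a_5 = -16 a_3 = 80/3  ->  a_5 = 4/3
Truncated series: y(x) = 3 + x - (21/2) x^2 - (5/3) x^3 + (91/8) x^4 + (4/3) x^5 + O(x^6).

a_0 = 3; a_1 = 1; a_2 = -21/2; a_3 = -5/3; a_4 = 91/8; a_5 = 4/3


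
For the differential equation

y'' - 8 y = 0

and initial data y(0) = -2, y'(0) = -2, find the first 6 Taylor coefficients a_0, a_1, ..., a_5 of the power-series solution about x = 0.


Ansatz: y(x) = sum_{n>=0} a_n x^n, so y'(x) = sum_{n>=1} n a_n x^(n-1) and y''(x) = sum_{n>=2} n(n-1) a_n x^(n-2).
Substitute into P(x) y'' + Q(x) y' + R(x) y = 0 with P(x) = 1, Q(x) = 0, R(x) = -8, and match powers of x.
Initial conditions: a_0 = -2, a_1 = -2.
Setting the coefficient of each power of x to zero and solving order by order (substituting the coefficients already found):
  x^0: 2 a_2 - 8 a_0 = 0  ->  2 a_2 = 8 a_0 = -16  ->  a_2 = -8
  x^1: 6 a_3 - 8 a_1 = 0  ->  6 a_3 = 8 a_1 = -16  ->  a_3 = -8/3
  x^2: 12 a_4 - 8 a_2 = 0  ->  12 a_4 = 8 a_2 = -64  ->  a_4 = -16/3
  x^3: 20 a_5 - 8 a_3 = 0  ->  20 a_5 = 8 a_3 = -64/3  ->  a_5 = -16/15
Truncated series: y(x) = -2 - 2 x - 8 x^2 - (8/3) x^3 - (16/3) x^4 - (16/15) x^5 + O(x^6).

a_0 = -2; a_1 = -2; a_2 = -8; a_3 = -8/3; a_4 = -16/3; a_5 = -16/15


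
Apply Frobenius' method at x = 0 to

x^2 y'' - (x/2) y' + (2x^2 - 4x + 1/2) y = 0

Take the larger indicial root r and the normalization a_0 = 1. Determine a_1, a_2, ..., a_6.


Write in Frobenius form y'' + (p(x)/x) y' + (q(x)/x^2) y = 0:
  p(x) = -1/2,  q(x) = 2x^2 - 4x + 1/2.
Indicial equation: r(r-1) + (-1/2) r + (1/2) = 0 -> roots r_1 = 1, r_2 = 1/2.
Take r = r_1 = 1. Let y(x) = x^r sum_{n>=0} a_n x^n with a_0 = 1.
Substitute y = x^r sum a_n x^n and match x^{r+n}. The recurrence is
  D(n) a_n - 4 a_{n-1} + 2 a_{n-2} = 0,  where D(n) = (r+n)(r+n-1) + (-1/2)(r+n) + (1/2).
  a_n = [4 a_{n-1} - 2 a_{n-2}] / D(n).
Since the indicial polynomial factors as (r - r_1)(r - r_2), D(n) = (r_1 + n - r_1)(r_1 + n - r_2) = n(n + 1/2).
Evaluating step by step (a_0 = 1):
  n = 1: D(1) = 1(1 + 1/2) = 3/2; numerator = 4(1) = 4; a_1 = (4)/(3/2) = 8/3
  n = 2: D(2) = 2(2 + 1/2) = 5; numerator = 4(8/3) - 2(1) = 26/3; a_2 = (26/3)/(5) = 26/15
  n = 3: D(3) = 3(3 + 1/2) = 21/2; numerator = 4(26/15) - 2(8/3) = 8/5; a_3 = (8/5)/(21/2) = 16/105
  n = 4: D(4) = 4(4 + 1/2) = 18; numerator = 4(16/105) - 2(26/15) = -20/7; a_4 = (-20/7)/(18) = -10/63
  n = 5: D(5) = 5(5 + 1/2) = 55/2; numerator = 4(-10/63) - 2(16/105) = -296/315; a_5 = (-296/315)/(55/2) = -592/17325
  n = 6: D(6) = 6(6 + 1/2) = 39; numerator = 4(-592/17325) - 2(-10/63) = 348/1925; a_6 = (348/1925)/(39) = 116/25025

r = 1; a_0 = 1; a_1 = 8/3; a_2 = 26/15; a_3 = 16/105; a_4 = -10/63; a_5 = -592/17325; a_6 = 116/25025


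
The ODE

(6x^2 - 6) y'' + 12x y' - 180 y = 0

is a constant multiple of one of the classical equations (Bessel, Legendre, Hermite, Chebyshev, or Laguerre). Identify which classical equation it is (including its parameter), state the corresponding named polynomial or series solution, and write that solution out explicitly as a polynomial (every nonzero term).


All three coefficients share the factor -6; dividing through by -6 gives  (1 - x^2) y'' - 2x y' + 30 y = 0.
This matches the Legendre equation (1 - x^2) y'' - 2x y' + n(n+1) y = 0 (note the -2x y' term) with n(n+1) = 30, so n = 5; the polynomial solution is P_5(x).
With y = sum_k a_k x^k, matching x^k gives (k+2)(k+1) a_{k+2} = [k(k+1) - n(n+1)] a_k = (k - 5)(k + 6) a_k. The right side vanishes at k = 5, so the series with the parity of 5 terminates at degree 5.
Standard normalization (P_n(1) = 1): leading coefficient (2n)!/(2^n (n!)^2) = 3628800/(32*14400) = 63/8, so a_5 = 63/8. Work downward with a_k = (k+1)(k+2) a_{k+2} / ((k - 5)(k + 6)):
  a_3 = (4)(5)(63/8) / ((3 - 5)(3 + 6)) = (315/2)/(-18) = -35/4
  a_1 = (2)(3)(-35/4) / ((1 - 5)(1 + 6)) = (-105/2)/(-28) = 15/8
Hence P_5(x) = 63 x^5/8 - 35 x^3/4 + 15 x/8.

P_5(x); series = 63 x^5/8 - 35 x^3/4 + 15 x/8
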